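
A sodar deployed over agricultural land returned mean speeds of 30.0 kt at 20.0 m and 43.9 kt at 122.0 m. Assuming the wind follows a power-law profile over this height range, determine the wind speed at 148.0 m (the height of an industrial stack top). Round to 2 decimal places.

45.72 kt

First find α: α = ln(V₂/V₁)/ln(z₂/z₁) = ln(43.9/30.0)/ln(122.0/20.0) = 0.38072/1.80829 = 0.2105
Extrapolate from 122.0 m to 148.0 m: V₃ = 43.9 × (148.0/122.0)^0.2105 = 43.9 × 1.0415 = 45.7224 kt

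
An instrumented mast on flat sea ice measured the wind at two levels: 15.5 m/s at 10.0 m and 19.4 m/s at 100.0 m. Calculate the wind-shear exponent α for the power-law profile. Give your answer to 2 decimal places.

α ≈ 0.10

Power law: V₂/V₁ = (z₂/z₁)^α ⇒ α = ln(V₂/V₁) / ln(z₂/z₁)
α = ln(19.4/15.5) / ln(100.0/10.0) = ln(1.2516) / ln(10.0000)
  = 0.22443 / 2.30259 = 0.09747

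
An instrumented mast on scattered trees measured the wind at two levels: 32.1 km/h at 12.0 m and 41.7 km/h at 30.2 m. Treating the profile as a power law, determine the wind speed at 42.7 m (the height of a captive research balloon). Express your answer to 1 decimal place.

First find α: α = ln(V₂/V₁)/ln(z₂/z₁) = ln(41.7/32.1)/ln(30.2/12.0) = 0.26165/0.92294 = 0.2835
Extrapolate from 30.2 m to 42.7 m: V₃ = 41.7 × (42.7/30.2)^0.2835 = 41.7 × 1.1032 = 46.0023 km/h

46.0 km/h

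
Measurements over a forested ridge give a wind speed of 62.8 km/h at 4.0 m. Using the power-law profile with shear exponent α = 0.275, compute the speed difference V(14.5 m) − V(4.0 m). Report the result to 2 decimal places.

Power law: V₂ = V₁ · (z₂/z₁)^α = 62.8 × (3.6250)^0.275 = 89.4889 km/h
ΔV = 89.4889 − 62.8 = 26.6889 km/h

26.69 km/h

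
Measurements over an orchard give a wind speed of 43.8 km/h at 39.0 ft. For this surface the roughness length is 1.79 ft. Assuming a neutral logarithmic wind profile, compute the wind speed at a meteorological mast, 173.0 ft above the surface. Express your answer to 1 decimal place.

65.0 km/h

Log law: V(z) ∝ ln(z/z₀), so V₂/V₁ = ln(z₂/z₀) / ln(z₁/z₀).
ln(173.0/1.79) = 4.5711, ln(39.0/1.79) = 3.0813
V₂ = 43.8 × 4.5711/3.0813 = 43.8 × 1.4835 = 64.9759 km/h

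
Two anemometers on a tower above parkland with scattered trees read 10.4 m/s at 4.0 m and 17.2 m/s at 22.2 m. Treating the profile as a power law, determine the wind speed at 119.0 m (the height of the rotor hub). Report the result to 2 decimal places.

28.16 m/s

First find α: α = ln(V₂/V₁)/ln(z₂/z₁) = ln(17.2/10.4)/ln(22.2/4.0) = 0.50310/1.71380 = 0.2936
Extrapolate from 22.2 m to 119.0 m: V₃ = 17.2 × (119.0/22.2)^0.2936 = 17.2 × 1.6371 = 28.1573 m/s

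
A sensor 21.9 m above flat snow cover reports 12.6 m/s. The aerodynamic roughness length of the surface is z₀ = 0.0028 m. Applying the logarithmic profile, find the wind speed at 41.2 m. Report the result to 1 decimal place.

13.5 m/s

Log law: V(z) ∝ ln(z/z₀), so V₂/V₁ = ln(z₂/z₀) / ln(z₁/z₀).
ln(41.2/0.0028) = 9.5966, ln(21.9/0.0028) = 8.9646
V₂ = 12.6 × 9.5966/8.9646 = 12.6 × 1.0705 = 13.4882 m/s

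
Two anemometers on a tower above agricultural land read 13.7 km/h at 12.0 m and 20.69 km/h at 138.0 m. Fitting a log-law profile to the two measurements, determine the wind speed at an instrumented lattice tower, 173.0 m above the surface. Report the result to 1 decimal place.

21.3 km/h

Log law: V ∝ ln(z/z₀). From the pair, with r = V₁/V₂ = 0.66216,
ln z₀ = (ln z₁ − r·ln z₂)/(1 − r) = (2.4849 − 0.66216×4.9273)/0.33784 = -2.3020 → z₀ = 0.1001 m
V₃ = V₁ · ln(z₃/z₀)/ln(z₁/z₀) = 13.7 × 7.4552/4.7869 = 21.3369 km/h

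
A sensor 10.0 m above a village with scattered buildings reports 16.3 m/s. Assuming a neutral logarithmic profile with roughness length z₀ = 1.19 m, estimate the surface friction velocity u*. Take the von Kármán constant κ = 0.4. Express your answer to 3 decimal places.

Log law: V(z) = (u*/κ) · ln(z/z₀) ⇒ u* = κ · V / ln(z/z₀)
u* = 0.4 × 16.3 / ln(10.0/1.19) = 0.4 × 16.3 / 2.1286
   = 6.5200 / 2.1286 = 3.0630 m/s

u* ≈ 3.063 m/s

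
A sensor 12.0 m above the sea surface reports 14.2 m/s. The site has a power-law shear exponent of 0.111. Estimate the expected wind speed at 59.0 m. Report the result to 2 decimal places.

Power-law profile: V₂ = V₁ · (z₂/z₁)^α
V₂ = 14.2 × (59.0/12.0)^0.111 = 14.2 × (4.9167)^0.111
    = 14.2 × 1.1934 = 16.9459 m/s

16.95 m/s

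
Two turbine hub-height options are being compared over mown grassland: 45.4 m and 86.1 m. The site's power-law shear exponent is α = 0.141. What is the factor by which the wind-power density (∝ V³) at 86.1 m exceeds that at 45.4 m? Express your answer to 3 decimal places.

Speed ratio: V_B/V_A = (z_B/z_A)^α = (86.1/45.4)^0.141 = (1.8965)^0.141 = 1.09444
Power-density ratio: P_B/P_A = (V_B/V_A)³ = (1.09444)³ = 1.31091

1.311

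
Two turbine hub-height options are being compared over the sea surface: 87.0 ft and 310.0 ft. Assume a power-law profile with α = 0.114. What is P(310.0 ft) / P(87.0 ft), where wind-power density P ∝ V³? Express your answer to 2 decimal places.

Speed ratio: V_B/V_A = (z_B/z_A)^α = (310.0/87.0)^0.114 = (3.5632)^0.114 = 1.15587
Power-density ratio: P_B/P_A = (V_B/V_A)³ = (1.15587)³ = 1.54429

1.54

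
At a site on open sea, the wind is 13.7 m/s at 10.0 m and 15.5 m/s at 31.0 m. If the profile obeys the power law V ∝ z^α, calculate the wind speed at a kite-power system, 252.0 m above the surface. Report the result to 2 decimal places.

First find α: α = ln(V₂/V₁)/ln(z₂/z₁) = ln(15.5/13.7)/ln(31.0/10.0) = 0.12344/1.13140 = 0.1091
Extrapolate from 31.0 m to 252.0 m: V₃ = 15.5 × (252.0/31.0)^0.1091 = 15.5 × 1.2569 = 19.4816 m/s

19.48 m/s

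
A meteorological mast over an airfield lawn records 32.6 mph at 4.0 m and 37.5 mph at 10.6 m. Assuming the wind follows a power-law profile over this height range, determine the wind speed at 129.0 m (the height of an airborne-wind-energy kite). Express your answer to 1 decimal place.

First find α: α = ln(V₂/V₁)/ln(z₂/z₁) = ln(37.5/32.6)/ln(10.6/4.0) = 0.14003/0.97456 = 0.1437
Extrapolate from 10.6 m to 129.0 m: V₃ = 37.5 × (129.0/10.6)^0.1437 = 37.5 × 1.4320 = 53.6994 mph

53.7 mph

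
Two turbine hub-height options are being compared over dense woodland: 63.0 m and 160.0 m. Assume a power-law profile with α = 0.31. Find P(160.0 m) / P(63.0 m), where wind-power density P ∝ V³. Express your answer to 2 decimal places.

2.38

Speed ratio: V_B/V_A = (z_B/z_A)^α = (160.0/63.0)^0.31 = (2.5397)^0.31 = 1.33500
Power-density ratio: P_B/P_A = (V_B/V_A)³ = (1.33500)³ = 2.37928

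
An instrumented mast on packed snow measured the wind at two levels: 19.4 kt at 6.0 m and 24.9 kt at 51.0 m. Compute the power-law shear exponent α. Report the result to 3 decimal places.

α ≈ 0.117

Power law: V₂/V₁ = (z₂/z₁)^α ⇒ α = ln(V₂/V₁) / ln(z₂/z₁)
α = ln(24.9/19.4) / ln(51.0/6.0) = ln(1.2835) / ln(8.5000)
  = 0.24959 / 2.14007 = 0.11663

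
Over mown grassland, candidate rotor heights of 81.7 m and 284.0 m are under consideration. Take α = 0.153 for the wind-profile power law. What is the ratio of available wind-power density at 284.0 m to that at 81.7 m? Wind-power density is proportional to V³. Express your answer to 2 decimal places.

1.77

Speed ratio: V_B/V_A = (z_B/z_A)^α = (284.0/81.7)^0.153 = (3.4761)^0.153 = 1.21001
Power-density ratio: P_B/P_A = (V_B/V_A)³ = (1.21001)³ = 1.77159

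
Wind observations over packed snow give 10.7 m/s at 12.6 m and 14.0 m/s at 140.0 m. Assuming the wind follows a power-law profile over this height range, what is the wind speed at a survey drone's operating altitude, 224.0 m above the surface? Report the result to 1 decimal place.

14.8 m/s

First find α: α = ln(V₂/V₁)/ln(z₂/z₁) = ln(14.0/10.7)/ln(140.0/12.6) = 0.26881/2.40795 = 0.1116
Extrapolate from 140.0 m to 224.0 m: V₃ = 14.0 × (224.0/140.0)^0.1116 = 14.0 × 1.0539 = 14.7542 m/s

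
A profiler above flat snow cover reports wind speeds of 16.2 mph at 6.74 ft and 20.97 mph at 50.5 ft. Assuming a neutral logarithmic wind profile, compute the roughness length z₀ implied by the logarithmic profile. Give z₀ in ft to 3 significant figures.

Log law: V(z) ∝ ln(z/z₀). With r = V₁/V₂ = 16.2/20.97 = 0.77253,
r · ln(z₂/z₀) = ln(z₁/z₀) ⇒ ln z₀ = (ln z₁ − r·ln z₂)/(1 − r)
ln z₀ = (1.90806 − 0.77253×3.92197) / 0.22747 = -4.9316
z₀ = exp(-4.9316) = 0.007215 ft

z₀ ≈ 0.00721 ft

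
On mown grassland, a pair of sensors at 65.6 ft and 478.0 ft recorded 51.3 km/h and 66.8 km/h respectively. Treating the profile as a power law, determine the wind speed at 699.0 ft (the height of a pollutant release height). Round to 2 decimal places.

First find α: α = ln(V₂/V₁)/ln(z₂/z₁) = ln(66.8/51.3)/ln(478.0/65.6) = 0.26401/1.98604 = 0.1329
Extrapolate from 478.0 ft to 699.0 ft: V₃ = 66.8 × (699.0/478.0)^0.1329 = 66.8 × 1.0518 = 70.2615 km/h

70.26 km/h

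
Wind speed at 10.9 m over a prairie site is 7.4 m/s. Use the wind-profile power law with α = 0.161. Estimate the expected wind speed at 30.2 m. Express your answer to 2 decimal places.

Power-law profile: V₂ = V₁ · (z₂/z₁)^α
V₂ = 7.4 × (30.2/10.9)^0.161 = 7.4 × (2.7706)^0.161
    = 7.4 × 1.1783 = 8.7194 m/s

8.72 m/s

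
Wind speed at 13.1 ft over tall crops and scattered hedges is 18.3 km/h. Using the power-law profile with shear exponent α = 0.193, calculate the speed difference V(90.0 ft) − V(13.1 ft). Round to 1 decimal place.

8.2 km/h

Power law: V₂ = V₁ · (z₂/z₁)^α = 18.3 × (6.8702)^0.193 = 26.5452 km/h
ΔV = 26.5452 − 18.3 = 8.2452 km/h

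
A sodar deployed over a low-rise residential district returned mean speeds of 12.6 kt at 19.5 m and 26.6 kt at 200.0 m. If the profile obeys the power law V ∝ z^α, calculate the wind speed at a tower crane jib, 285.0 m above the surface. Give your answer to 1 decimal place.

First find α: α = ln(V₂/V₁)/ln(z₂/z₁) = ln(26.6/12.6)/ln(200.0/19.5) = 0.74721/2.32790 = 0.3210
Extrapolate from 200.0 m to 285.0 m: V₃ = 26.6 × (285.0/200.0)^0.3210 = 26.6 × 1.1204 = 29.8025 kt

29.8 kt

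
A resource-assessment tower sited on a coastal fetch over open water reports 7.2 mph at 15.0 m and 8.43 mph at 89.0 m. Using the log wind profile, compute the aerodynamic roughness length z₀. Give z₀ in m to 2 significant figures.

z₀ ≈ 0.00045 m

Log law: V(z) ∝ ln(z/z₀). With r = V₁/V₂ = 7.2/8.43 = 0.85409,
r · ln(z₂/z₀) = ln(z₁/z₀) ⇒ ln z₀ = (ln z₁ − r·ln z₂)/(1 − r)
ln z₀ = (2.70805 − 0.85409×4.48864) / 0.14591 = -7.7149
z₀ = exp(-7.7149) = 0.0004461 m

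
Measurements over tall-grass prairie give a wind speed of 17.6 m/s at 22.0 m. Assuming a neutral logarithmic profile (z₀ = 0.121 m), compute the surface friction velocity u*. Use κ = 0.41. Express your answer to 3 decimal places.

Log law: V(z) = (u*/κ) · ln(z/z₀) ⇒ u* = κ · V / ln(z/z₀)
u* = 0.41 × 17.6 / ln(22.0/0.121) = 0.41 × 17.6 / 5.2030
   = 7.2160 / 5.2030 = 1.3869 m/s

u* ≈ 1.387 m/s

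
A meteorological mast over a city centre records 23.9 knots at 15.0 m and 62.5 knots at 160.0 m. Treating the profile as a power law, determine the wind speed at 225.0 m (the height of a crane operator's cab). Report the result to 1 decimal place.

First find α: α = ln(V₂/V₁)/ln(z₂/z₁) = ln(62.5/23.9)/ln(160.0/15.0) = 0.96129/2.36712 = 0.4061
Extrapolate from 160.0 m to 225.0 m: V₃ = 62.5 × (225.0/160.0)^0.4061 = 62.5 × 1.1485 = 71.7808 knots

71.8 knots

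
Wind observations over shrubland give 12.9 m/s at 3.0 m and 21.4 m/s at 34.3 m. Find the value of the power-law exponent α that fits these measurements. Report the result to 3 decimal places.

Power law: V₂/V₁ = (z₂/z₁)^α ⇒ α = ln(V₂/V₁) / ln(z₂/z₁)
α = ln(21.4/12.9) / ln(34.3/3.0) = ln(1.6589) / ln(11.4333)
  = 0.50616 / 2.43653 = 0.20774

α ≈ 0.208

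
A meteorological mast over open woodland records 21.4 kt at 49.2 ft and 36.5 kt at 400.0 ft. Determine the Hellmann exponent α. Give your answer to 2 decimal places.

α ≈ 0.25

Power law: V₂/V₁ = (z₂/z₁)^α ⇒ α = ln(V₂/V₁) / ln(z₂/z₁)
α = ln(36.5/21.4) / ln(400.0/49.2) = ln(1.7056) / ln(8.1301)
  = 0.53392 / 2.09557 = 0.25479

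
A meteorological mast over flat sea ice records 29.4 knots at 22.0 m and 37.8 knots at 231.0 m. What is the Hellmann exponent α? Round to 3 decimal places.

Power law: V₂/V₁ = (z₂/z₁)^α ⇒ α = ln(V₂/V₁) / ln(z₂/z₁)
α = ln(37.8/29.4) / ln(231.0/22.0) = ln(1.2857) / ln(10.5000)
  = 0.25131 / 2.35138 = 0.10688

α ≈ 0.107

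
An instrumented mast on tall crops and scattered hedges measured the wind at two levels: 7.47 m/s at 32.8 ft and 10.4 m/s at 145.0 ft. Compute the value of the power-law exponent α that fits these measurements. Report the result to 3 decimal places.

Power law: V₂/V₁ = (z₂/z₁)^α ⇒ α = ln(V₂/V₁) / ln(z₂/z₁)
α = ln(10.4/7.47) / ln(145.0/32.8) = ln(1.3922) / ln(4.4207)
  = 0.33091 / 1.48631 = 0.22264

α ≈ 0.223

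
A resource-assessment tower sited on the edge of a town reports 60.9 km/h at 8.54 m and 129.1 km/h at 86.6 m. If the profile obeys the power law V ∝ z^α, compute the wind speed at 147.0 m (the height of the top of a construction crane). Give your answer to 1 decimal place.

First find α: α = ln(V₂/V₁)/ln(z₂/z₁) = ln(129.1/60.9)/ln(86.6/8.54) = 0.75135/2.31654 = 0.3243
Extrapolate from 86.6 m to 147.0 m: V₃ = 129.1 × (147.0/86.6)^0.3243 = 129.1 × 1.1872 = 153.2711 km/h

153.3 km/h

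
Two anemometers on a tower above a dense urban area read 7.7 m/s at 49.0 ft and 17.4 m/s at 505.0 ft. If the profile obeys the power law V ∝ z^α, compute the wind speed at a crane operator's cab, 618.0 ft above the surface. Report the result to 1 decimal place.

18.7 m/s

First find α: α = ln(V₂/V₁)/ln(z₂/z₁) = ln(17.4/7.7)/ln(505.0/49.0) = 0.81525/2.33274 = 0.3495
Extrapolate from 505.0 ft to 618.0 ft: V₃ = 17.4 × (618.0/505.0)^0.3495 = 17.4 × 1.0731 = 18.6723 m/s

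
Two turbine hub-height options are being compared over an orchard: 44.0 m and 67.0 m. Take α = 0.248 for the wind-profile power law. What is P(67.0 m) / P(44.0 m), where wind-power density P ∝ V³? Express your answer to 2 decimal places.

Speed ratio: V_B/V_A = (z_B/z_A)^α = (67.0/44.0)^0.248 = (1.5227)^0.248 = 1.10992
Power-density ratio: P_B/P_A = (V_B/V_A)³ = (1.10992)³ = 1.36732

1.37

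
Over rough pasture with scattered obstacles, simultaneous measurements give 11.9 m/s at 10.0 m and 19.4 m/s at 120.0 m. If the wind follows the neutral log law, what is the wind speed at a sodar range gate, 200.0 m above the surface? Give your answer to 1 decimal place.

20.9 m/s

Log law: V ∝ ln(z/z₀). From the pair, with r = V₁/V₂ = 0.61340,
ln z₀ = (ln z₁ − r·ln z₂)/(1 − r) = (2.3026 − 0.61340×4.7875)/0.38660 = -1.6401 → z₀ = 0.1940 m
V₃ = V₁ · ln(z₃/z₀)/ln(z₁/z₀) = 11.9 × 6.9385/3.9427 = 20.9418 m/s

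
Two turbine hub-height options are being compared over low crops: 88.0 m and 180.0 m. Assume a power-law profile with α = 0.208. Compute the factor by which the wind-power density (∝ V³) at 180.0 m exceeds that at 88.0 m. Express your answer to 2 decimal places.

1.56

Speed ratio: V_B/V_A = (z_B/z_A)^α = (180.0/88.0)^0.208 = (2.0455)^0.208 = 1.16050
Power-density ratio: P_B/P_A = (V_B/V_A)³ = (1.16050)³ = 1.56291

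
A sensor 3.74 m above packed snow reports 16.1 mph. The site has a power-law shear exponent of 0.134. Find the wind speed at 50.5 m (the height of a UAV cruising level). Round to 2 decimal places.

Power-law profile: V₂ = V₁ · (z₂/z₁)^α
V₂ = 16.1 × (50.5/3.74)^0.134 = 16.1 × (13.5027)^0.134
    = 16.1 × 1.4173 = 22.8193 mph

22.82 mph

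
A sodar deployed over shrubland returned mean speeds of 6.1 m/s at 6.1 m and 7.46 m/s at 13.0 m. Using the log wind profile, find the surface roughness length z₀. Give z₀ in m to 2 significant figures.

Log law: V(z) ∝ ln(z/z₀). With r = V₁/V₂ = 6.1/7.46 = 0.81769,
r · ln(z₂/z₀) = ln(z₁/z₀) ⇒ ln z₀ = (ln z₁ − r·ln z₂)/(1 − r)
ln z₀ = (1.80829 − 0.81769×2.56495) / 0.18231 = -1.5856
z₀ = exp(-1.5856) = 0.2048 m

z₀ ≈ 0.20 m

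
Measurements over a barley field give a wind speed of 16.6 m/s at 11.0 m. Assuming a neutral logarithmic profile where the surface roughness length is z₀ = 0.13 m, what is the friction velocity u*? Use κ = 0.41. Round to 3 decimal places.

u* ≈ 1.534 m/s

Log law: V(z) = (u*/κ) · ln(z/z₀) ⇒ u* = κ · V / ln(z/z₀)
u* = 0.41 × 16.6 / ln(11.0/0.13) = 0.41 × 16.6 / 4.4381
   = 6.8060 / 4.4381 = 1.5335 m/s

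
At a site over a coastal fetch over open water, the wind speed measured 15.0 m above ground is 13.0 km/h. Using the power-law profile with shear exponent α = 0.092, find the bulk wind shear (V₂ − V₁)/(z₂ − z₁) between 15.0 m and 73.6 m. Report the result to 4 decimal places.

0.0350 km/h/m

Power law: V₂ = V₁ · (z₂/z₁)^α = 13.0 × (4.9067)^0.092 = 15.0486 km/h
ΔV/Δz = (15.0486 − 13.0)/(73.6 − 15.0) = 2.0486/58.6000 = 0.03496 km/h/m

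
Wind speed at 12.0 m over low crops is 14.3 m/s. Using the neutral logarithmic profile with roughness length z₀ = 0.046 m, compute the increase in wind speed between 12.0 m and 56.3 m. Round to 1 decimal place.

Log law: V₂ = V₁ · ln(z₂/z₀)/ln(z₁/z₀) = 14.3 × 7.1098/5.5640 = 18.2728 m/s
ΔV = 18.2728 − 14.3 = 3.9728 m/s

4.0 m/s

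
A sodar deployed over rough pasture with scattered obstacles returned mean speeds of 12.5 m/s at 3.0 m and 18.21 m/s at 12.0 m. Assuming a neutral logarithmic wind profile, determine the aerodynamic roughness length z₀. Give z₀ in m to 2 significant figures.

z₀ ≈ 0.14 m

Log law: V(z) ∝ ln(z/z₀). With r = V₁/V₂ = 12.5/18.21 = 0.68644,
r · ln(z₂/z₀) = ln(z₁/z₀) ⇒ ln z₀ = (ln z₁ − r·ln z₂)/(1 − r)
ln z₀ = (1.09861 − 0.68644×2.48491) / 0.31356 = -1.9362
z₀ = exp(-1.9362) = 0.1443 m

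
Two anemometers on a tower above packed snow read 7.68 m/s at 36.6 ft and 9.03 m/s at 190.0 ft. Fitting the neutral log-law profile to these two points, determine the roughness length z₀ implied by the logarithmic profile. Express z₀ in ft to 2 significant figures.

z₀ ≈ 0.0031 ft

Log law: V(z) ∝ ln(z/z₀). With r = V₁/V₂ = 7.68/9.03 = 0.85050,
r · ln(z₂/z₀) = ln(z₁/z₀) ⇒ ln z₀ = (ln z₁ − r·ln z₂)/(1 − r)
ln z₀ = (3.60005 − 0.85050×5.24702) / 0.14950 = -5.7694
z₀ = exp(-5.7694) = 0.003122 ft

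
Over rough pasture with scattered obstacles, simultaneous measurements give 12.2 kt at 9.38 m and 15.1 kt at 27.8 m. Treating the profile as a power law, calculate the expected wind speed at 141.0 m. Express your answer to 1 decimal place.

First find α: α = ln(V₂/V₁)/ln(z₂/z₁) = ln(15.1/12.2)/ln(27.8/9.38) = 0.21326/1.08646 = 0.1963
Extrapolate from 27.8 m to 141.0 m: V₃ = 15.1 × (141.0/27.8)^0.1963 = 15.1 × 1.3754 = 20.7680 kt

20.8 kt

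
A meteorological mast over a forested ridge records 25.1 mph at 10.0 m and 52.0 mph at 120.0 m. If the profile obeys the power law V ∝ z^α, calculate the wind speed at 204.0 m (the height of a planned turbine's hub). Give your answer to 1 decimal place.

60.8 mph

First find α: α = ln(V₂/V₁)/ln(z₂/z₁) = ln(52.0/25.1)/ln(120.0/10.0) = 0.72838/2.48491 = 0.2931
Extrapolate from 120.0 m to 204.0 m: V₃ = 52.0 × (204.0/120.0)^0.2931 = 52.0 × 1.1683 = 60.7509 mph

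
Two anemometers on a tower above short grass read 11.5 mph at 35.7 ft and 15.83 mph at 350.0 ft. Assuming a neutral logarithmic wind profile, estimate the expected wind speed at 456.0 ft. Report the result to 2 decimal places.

16.33 mph

Log law: V ∝ ln(z/z₀). From the pair, with r = V₁/V₂ = 0.72647,
ln z₀ = (ln z₁ − r·ln z₂)/(1 − r) = (3.5752 − 0.72647×5.8579)/0.27353 = -2.4877 → z₀ = 0.08310 ft
V₃ = V₁ · ln(z₃/z₀)/ln(z₁/z₀) = 11.5 × 8.6102/6.0628 = 16.3318 mph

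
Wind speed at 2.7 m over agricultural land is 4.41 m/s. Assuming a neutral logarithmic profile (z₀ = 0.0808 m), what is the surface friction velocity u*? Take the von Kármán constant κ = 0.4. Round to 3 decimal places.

Log law: V(z) = (u*/κ) · ln(z/z₀) ⇒ u* = κ · V / ln(z/z₀)
u* = 0.4 × 4.41 / ln(2.7/0.0808) = 0.4 × 4.41 / 3.5090
   = 1.7640 / 3.5090 = 0.5027 m/s

u* ≈ 0.503 m/s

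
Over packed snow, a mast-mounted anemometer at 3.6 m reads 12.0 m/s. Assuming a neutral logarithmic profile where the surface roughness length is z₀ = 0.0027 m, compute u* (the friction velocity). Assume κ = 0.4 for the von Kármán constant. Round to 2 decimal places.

Log law: V(z) = (u*/κ) · ln(z/z₀) ⇒ u* = κ · V / ln(z/z₀)
u* = 0.4 × 12.0 / ln(3.6/0.0027) = 0.4 × 12.0 / 7.1954
   = 4.8000 / 7.1954 = 0.6671 m/s

u* ≈ 0.67 m/s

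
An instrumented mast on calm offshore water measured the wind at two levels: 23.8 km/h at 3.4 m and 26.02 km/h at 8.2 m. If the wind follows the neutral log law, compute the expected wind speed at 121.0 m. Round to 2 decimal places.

32.81 km/h

Log law: V ∝ ln(z/z₀). From the pair, with r = V₁/V₂ = 0.91468,
ln z₀ = (ln z₁ − r·ln z₂)/(1 − r) = (1.2238 − 0.91468×2.1041)/0.08532 = -8.2143 → z₀ = 0.0002708 m
V₃ = V₁ · ln(z₃/z₀)/ln(z₁/z₀) = 23.8 × 13.0101/9.4381 = 32.8075 km/h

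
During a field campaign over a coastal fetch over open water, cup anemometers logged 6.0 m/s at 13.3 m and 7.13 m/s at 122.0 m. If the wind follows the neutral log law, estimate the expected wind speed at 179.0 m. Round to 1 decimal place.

7.3 m/s

Log law: V ∝ ln(z/z₀). From the pair, with r = V₁/V₂ = 0.84151,
ln z₀ = (ln z₁ − r·ln z₂)/(1 − r) = (2.5878 − 0.84151×4.8040)/0.15849 = -9.1800 → z₀ = 0.0001031 m
V₃ = V₁ · ln(z₃/z₀)/ln(z₁/z₀) = 6.0 × 14.3674/11.7677 = 7.3255 m/s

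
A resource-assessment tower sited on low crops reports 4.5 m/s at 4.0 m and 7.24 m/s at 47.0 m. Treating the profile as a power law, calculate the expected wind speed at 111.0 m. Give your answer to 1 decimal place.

First find α: α = ln(V₂/V₁)/ln(z₂/z₁) = ln(7.24/4.5)/ln(47.0/4.0) = 0.47554/2.46385 = 0.1930
Extrapolate from 47.0 m to 111.0 m: V₃ = 7.24 × (111.0/47.0)^0.1930 = 7.24 × 1.1804 = 8.5462 m/s

8.5 m/s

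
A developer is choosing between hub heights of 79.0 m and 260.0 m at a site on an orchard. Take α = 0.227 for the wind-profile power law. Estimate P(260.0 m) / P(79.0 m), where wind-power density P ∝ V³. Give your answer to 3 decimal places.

Speed ratio: V_B/V_A = (z_B/z_A)^α = (260.0/79.0)^0.227 = (3.2911)^0.227 = 1.31050
Power-density ratio: P_B/P_A = (V_B/V_A)³ = (1.31050)³ = 2.25068

2.251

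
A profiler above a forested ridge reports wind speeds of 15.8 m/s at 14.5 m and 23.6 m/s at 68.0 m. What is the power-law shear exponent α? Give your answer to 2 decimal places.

Power law: V₂/V₁ = (z₂/z₁)^α ⇒ α = ln(V₂/V₁) / ln(z₂/z₁)
α = ln(23.6/15.8) / ln(68.0/14.5) = ln(1.4937) / ln(4.6897)
  = 0.40124 / 1.54536 = 0.25964

α ≈ 0.26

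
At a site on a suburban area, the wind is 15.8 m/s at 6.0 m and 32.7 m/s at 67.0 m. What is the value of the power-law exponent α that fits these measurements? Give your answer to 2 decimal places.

Power law: V₂/V₁ = (z₂/z₁)^α ⇒ α = ln(V₂/V₁) / ln(z₂/z₁)
α = ln(32.7/15.8) / ln(67.0/6.0) = ln(2.0696) / ln(11.1667)
  = 0.72737 / 2.41293 = 0.30144

α ≈ 0.30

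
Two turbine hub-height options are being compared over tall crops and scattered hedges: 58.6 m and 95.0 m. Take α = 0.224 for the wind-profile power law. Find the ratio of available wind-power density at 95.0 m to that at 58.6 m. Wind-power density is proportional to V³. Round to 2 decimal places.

Speed ratio: V_B/V_A = (z_B/z_A)^α = (95.0/58.6)^0.224 = (1.6212)^0.224 = 1.11430
Power-density ratio: P_B/P_A = (V_B/V_A)³ = (1.11430)³ = 1.38358

1.38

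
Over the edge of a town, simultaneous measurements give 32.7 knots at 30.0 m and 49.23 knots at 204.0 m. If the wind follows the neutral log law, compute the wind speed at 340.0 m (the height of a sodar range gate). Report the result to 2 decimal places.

Log law: V ∝ ln(z/z₀). From the pair, with r = V₁/V₂ = 0.66423,
ln z₀ = (ln z₁ − r·ln z₂)/(1 − r) = (3.4012 − 0.66423×5.3181)/0.33577 = -0.3909 → z₀ = 0.6764 m
V₃ = V₁ · ln(z₃/z₀)/ln(z₁/z₀) = 32.7 × 6.2198/3.7921 = 53.6349 knots

53.63 knots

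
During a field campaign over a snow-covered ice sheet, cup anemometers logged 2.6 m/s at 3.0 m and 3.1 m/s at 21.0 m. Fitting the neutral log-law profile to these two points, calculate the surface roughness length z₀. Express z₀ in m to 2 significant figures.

z₀ ≈ 0.00012 m

Log law: V(z) ∝ ln(z/z₀). With r = V₁/V₂ = 2.6/3.1 = 0.83871,
r · ln(z₂/z₀) = ln(z₁/z₀) ⇒ ln z₀ = (ln z₁ − r·ln z₂)/(1 − r)
ln z₀ = (1.09861 − 0.83871×3.04452) / 0.16129 = -9.0201
z₀ = exp(-9.0201) = 0.0001210 m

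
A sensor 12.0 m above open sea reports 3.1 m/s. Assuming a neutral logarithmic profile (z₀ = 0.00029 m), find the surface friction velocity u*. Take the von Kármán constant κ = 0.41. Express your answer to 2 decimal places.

u* ≈ 0.12 m/s

Log law: V(z) = (u*/κ) · ln(z/z₀) ⇒ u* = κ · V / ln(z/z₀)
u* = 0.41 × 3.1 / ln(12.0/0.00029) = 0.41 × 3.1 / 10.6305
   = 1.2710 / 10.6305 = 0.1196 m/s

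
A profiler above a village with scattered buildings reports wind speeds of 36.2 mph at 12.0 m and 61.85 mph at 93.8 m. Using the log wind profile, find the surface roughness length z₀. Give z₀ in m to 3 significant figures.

z₀ ≈ 0.659 m

Log law: V(z) ∝ ln(z/z₀). With r = V₁/V₂ = 36.2/61.85 = 0.58529,
r · ln(z₂/z₀) = ln(z₁/z₀) ⇒ ln z₀ = (ln z₁ − r·ln z₂)/(1 − r)
ln z₀ = (2.48491 − 0.58529×4.54116) / 0.41471 = -0.4171
z₀ = exp(-0.4171) = 0.6590 m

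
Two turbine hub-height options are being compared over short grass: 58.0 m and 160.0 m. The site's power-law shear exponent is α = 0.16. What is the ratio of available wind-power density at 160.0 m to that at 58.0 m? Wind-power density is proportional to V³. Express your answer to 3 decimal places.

1.628

Speed ratio: V_B/V_A = (z_B/z_A)^α = (160.0/58.0)^0.16 = (2.7586)^0.16 = 1.17628
Power-density ratio: P_B/P_A = (V_B/V_A)³ = (1.17628)³ = 1.62754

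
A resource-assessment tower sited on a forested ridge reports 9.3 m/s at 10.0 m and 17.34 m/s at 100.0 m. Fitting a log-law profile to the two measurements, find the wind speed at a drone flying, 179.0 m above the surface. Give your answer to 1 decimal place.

Log law: V ∝ ln(z/z₀). From the pair, with r = V₁/V₂ = 0.53633,
ln z₀ = (ln z₁ − r·ln z₂)/(1 − r) = (2.3026 − 0.53633×4.6052)/0.46367 = -0.3609 → z₀ = 0.6971 m
V₃ = V₁ · ln(z₃/z₀)/ln(z₁/z₀) = 9.3 × 5.5482/2.6634 = 19.3729 m/s

19.4 m/s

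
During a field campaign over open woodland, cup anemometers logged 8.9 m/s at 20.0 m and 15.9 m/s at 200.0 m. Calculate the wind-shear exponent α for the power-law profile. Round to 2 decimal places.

α ≈ 0.25

Power law: V₂/V₁ = (z₂/z₁)^α ⇒ α = ln(V₂/V₁) / ln(z₂/z₁)
α = ln(15.9/8.9) / ln(200.0/20.0) = ln(1.7865) / ln(10.0000)
  = 0.58027 / 2.30259 = 0.25201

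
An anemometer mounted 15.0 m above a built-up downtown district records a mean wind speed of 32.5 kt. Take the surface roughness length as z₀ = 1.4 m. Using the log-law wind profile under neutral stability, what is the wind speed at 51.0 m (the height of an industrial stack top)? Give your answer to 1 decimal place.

Log law: V(z) ∝ ln(z/z₀), so V₂/V₁ = ln(z₂/z₀) / ln(z₁/z₀).
ln(51.0/1.4) = 3.5954, ln(15.0/1.4) = 2.3716
V₂ = 32.5 × 3.5954/2.3716 = 32.5 × 1.5160 = 49.2706 kt

49.3 kt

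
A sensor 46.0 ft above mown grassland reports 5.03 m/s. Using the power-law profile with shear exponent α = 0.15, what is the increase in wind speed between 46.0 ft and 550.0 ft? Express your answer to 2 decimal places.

2.27 m/s

Power law: V₂ = V₁ · (z₂/z₁)^α = 5.03 × (11.9565)^0.15 = 7.2981 m/s
ΔV = 7.2981 − 5.03 = 2.2681 m/s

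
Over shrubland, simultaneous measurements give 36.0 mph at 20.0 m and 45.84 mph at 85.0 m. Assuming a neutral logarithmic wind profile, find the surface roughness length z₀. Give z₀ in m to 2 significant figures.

Log law: V(z) ∝ ln(z/z₀). With r = V₁/V₂ = 36.0/45.84 = 0.78534,
r · ln(z₂/z₀) = ln(z₁/z₀) ⇒ ln z₀ = (ln z₁ − r·ln z₂)/(1 − r)
ln z₀ = (2.99573 − 0.78534×4.44265) / 0.21466 = -2.2979
z₀ = exp(-2.2979) = 0.1005 m

z₀ ≈ 0.10 m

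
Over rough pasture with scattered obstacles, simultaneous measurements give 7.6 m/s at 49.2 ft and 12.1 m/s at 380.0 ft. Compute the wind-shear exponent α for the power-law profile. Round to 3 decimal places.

α ≈ 0.227

Power law: V₂/V₁ = (z₂/z₁)^α ⇒ α = ln(V₂/V₁) / ln(z₂/z₁)
α = ln(12.1/7.6) / ln(380.0/49.2) = ln(1.5921) / ln(7.7236)
  = 0.46506 / 2.04428 = 0.22749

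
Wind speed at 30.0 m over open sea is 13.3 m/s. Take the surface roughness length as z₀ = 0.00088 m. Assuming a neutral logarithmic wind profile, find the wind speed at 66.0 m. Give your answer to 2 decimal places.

Log law: V(z) ∝ ln(z/z₀), so V₂/V₁ = ln(z₂/z₀) / ln(z₁/z₀).
ln(66.0/0.00088) = 11.2252, ln(30.0/0.00088) = 10.4368
V₂ = 13.3 × 11.2252/10.4368 = 13.3 × 1.0755 = 14.3048 m/s

14.30 m/s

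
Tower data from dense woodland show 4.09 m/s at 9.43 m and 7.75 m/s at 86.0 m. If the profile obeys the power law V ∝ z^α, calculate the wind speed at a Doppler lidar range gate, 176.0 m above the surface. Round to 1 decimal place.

9.5 m/s

First find α: α = ln(V₂/V₁)/ln(z₂/z₁) = ln(7.75/4.09)/ln(86.0/9.43) = 0.63915/2.21045 = 0.2891
Extrapolate from 86.0 m to 176.0 m: V₃ = 7.75 × (176.0/86.0)^0.2891 = 7.75 × 1.2301 = 9.5330 m/s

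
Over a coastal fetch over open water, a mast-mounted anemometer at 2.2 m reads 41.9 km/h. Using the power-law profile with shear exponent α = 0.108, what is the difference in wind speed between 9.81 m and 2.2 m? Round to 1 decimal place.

7.3 km/h

Power law: V₂ = V₁ · (z₂/z₁)^α = 41.9 × (4.4591)^0.108 = 49.2417 km/h
ΔV = 49.2417 − 41.9 = 7.3417 km/h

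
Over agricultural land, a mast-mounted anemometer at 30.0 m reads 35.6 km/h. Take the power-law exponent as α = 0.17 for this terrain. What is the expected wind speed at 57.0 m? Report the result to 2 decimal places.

Power-law profile: V₂ = V₁ · (z₂/z₁)^α
V₂ = 35.6 × (57.0/30.0)^0.17 = 35.6 × (1.9000)^0.17
    = 35.6 × 1.1153 = 39.7044 km/h

39.70 km/h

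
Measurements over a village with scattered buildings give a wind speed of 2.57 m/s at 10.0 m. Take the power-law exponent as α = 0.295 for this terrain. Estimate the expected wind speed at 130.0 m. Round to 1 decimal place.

Power-law profile: V₂ = V₁ · (z₂/z₁)^α
V₂ = 2.57 × (130.0/10.0)^0.295 = 2.57 × (13.0000)^0.295
    = 2.57 × 2.1311 = 5.4770 m/s

5.5 m/s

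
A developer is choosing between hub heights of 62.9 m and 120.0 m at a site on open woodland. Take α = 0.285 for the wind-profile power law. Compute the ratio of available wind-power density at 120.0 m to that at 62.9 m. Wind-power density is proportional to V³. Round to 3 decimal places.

Speed ratio: V_B/V_A = (z_B/z_A)^α = (120.0/62.9)^0.285 = (1.9078)^0.285 = 1.20213
Power-density ratio: P_B/P_A = (V_B/V_A)³ = (1.20213)³ = 1.73722

1.737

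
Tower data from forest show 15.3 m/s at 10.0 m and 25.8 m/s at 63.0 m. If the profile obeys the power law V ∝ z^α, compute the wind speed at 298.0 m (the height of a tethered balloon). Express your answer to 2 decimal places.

First find α: α = ln(V₂/V₁)/ln(z₂/z₁) = ln(25.8/15.3)/ln(63.0/10.0) = 0.52252/1.84055 = 0.2839
Extrapolate from 63.0 m to 298.0 m: V₃ = 25.8 × (298.0/63.0)^0.2839 = 25.8 × 1.5545 = 40.1063 m/s

40.11 m/s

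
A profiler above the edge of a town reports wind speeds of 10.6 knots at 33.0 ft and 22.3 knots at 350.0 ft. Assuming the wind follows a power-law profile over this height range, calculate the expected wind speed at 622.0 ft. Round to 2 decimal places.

26.73 knots

First find α: α = ln(V₂/V₁)/ln(z₂/z₁) = ln(22.3/10.6)/ln(350.0/33.0) = 0.74373/2.36143 = 0.3150
Extrapolate from 350.0 ft to 622.0 ft: V₃ = 22.3 × (622.0/350.0)^0.3150 = 22.3 × 1.1985 = 26.7273 knots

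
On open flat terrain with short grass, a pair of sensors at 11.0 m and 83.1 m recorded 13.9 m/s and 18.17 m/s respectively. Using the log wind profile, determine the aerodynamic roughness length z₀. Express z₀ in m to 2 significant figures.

Log law: V(z) ∝ ln(z/z₀). With r = V₁/V₂ = 13.9/18.17 = 0.76500,
r · ln(z₂/z₀) = ln(z₁/z₀) ⇒ ln z₀ = (ln z₁ − r·ln z₂)/(1 − r)
ln z₀ = (2.39790 − 0.76500×4.42004) / 0.23500 = -4.1847
z₀ = exp(-4.1847) = 0.01523 m

z₀ ≈ 0.015 m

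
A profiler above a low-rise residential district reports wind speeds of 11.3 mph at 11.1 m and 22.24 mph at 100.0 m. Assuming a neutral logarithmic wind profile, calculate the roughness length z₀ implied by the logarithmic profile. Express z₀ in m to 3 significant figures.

Log law: V(z) ∝ ln(z/z₀). With r = V₁/V₂ = 11.3/22.24 = 0.50809,
r · ln(z₂/z₀) = ln(z₁/z₀) ⇒ ln z₀ = (ln z₁ − r·ln z₂)/(1 − r)
ln z₀ = (2.40695 − 0.50809×4.60517) / 0.49191 = 0.1364
z₀ = exp(0.1364) = 1.146 m

z₀ ≈ 1.15 m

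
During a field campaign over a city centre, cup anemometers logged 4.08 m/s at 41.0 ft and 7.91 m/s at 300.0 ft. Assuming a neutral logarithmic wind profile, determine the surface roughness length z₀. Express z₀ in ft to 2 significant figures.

z₀ ≈ 4.9 ft

Log law: V(z) ∝ ln(z/z₀). With r = V₁/V₂ = 4.08/7.91 = 0.51580,
r · ln(z₂/z₀) = ln(z₁/z₀) ⇒ ln z₀ = (ln z₁ − r·ln z₂)/(1 − r)
ln z₀ = (3.71357 − 0.51580×5.70378) / 0.48420 = 1.5935
z₀ = exp(1.5935) = 4.921 ft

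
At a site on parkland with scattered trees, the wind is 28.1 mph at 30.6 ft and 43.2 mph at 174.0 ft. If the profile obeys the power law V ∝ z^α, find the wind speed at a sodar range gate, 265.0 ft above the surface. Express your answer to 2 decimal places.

First find α: α = ln(V₂/V₁)/ln(z₂/z₁) = ln(43.2/28.1)/ln(174.0/30.6) = 0.43007/1.73806 = 0.2474
Extrapolate from 174.0 ft to 265.0 ft: V₃ = 43.2 × (265.0/174.0)^0.2474 = 43.2 × 1.1097 = 47.9392 mph

47.94 mph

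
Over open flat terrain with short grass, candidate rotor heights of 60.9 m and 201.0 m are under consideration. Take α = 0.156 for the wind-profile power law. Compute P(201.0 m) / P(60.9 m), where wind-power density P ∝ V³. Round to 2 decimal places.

Speed ratio: V_B/V_A = (z_B/z_A)^α = (201.0/60.9)^0.156 = (3.3005)^0.156 = 1.20475
Power-density ratio: P_B/P_A = (V_B/V_A)³ = (1.20475)³ = 1.74862

1.75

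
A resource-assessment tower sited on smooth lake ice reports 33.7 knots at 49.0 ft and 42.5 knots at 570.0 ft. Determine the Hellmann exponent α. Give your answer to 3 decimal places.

Power law: V₂/V₁ = (z₂/z₁)^α ⇒ α = ln(V₂/V₁) / ln(z₂/z₁)
α = ln(42.5/33.7) / ln(570.0/49.0) = ln(1.2611) / ln(11.6327)
  = 0.23201 / 2.45382 = 0.09455

α ≈ 0.095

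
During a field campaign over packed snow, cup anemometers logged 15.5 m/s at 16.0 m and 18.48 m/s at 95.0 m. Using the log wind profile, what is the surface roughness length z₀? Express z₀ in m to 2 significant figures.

z₀ ≈ 0.0015 m

Log law: V(z) ∝ ln(z/z₀). With r = V₁/V₂ = 15.5/18.48 = 0.83874,
r · ln(z₂/z₀) = ln(z₁/z₀) ⇒ ln z₀ = (ln z₁ − r·ln z₂)/(1 − r)
ln z₀ = (2.77259 − 0.83874×4.55388) / 0.16126 = -6.4925
z₀ = exp(-6.4925) = 0.001515 m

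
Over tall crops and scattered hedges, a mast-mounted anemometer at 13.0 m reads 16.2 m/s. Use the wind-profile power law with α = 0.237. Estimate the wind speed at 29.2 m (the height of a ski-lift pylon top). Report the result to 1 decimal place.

Power-law profile: V₂ = V₁ · (z₂/z₁)^α
V₂ = 16.2 × (29.2/13.0)^0.237 = 16.2 × (2.2462)^0.237
    = 16.2 × 1.2114 = 19.6248 m/s

19.6 m/s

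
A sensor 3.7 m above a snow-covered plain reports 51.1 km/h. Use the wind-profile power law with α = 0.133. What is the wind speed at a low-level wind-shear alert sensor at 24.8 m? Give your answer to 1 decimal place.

65.8 km/h

Power-law profile: V₂ = V₁ · (z₂/z₁)^α
V₂ = 51.1 × (24.8/3.7)^0.133 = 51.1 × (6.7027)^0.133
    = 51.1 × 1.2879 = 65.8131 km/h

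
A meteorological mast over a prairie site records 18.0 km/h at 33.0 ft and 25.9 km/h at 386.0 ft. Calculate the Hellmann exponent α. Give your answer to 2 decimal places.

α ≈ 0.15

Power law: V₂/V₁ = (z₂/z₁)^α ⇒ α = ln(V₂/V₁) / ln(z₂/z₁)
α = ln(25.9/18.0) / ln(386.0/33.0) = ln(1.4389) / ln(11.6970)
  = 0.36387 / 2.45933 = 0.14796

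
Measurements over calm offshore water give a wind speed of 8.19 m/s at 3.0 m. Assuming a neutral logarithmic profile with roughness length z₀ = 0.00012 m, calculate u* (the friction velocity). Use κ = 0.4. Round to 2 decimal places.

Log law: V(z) = (u*/κ) · ln(z/z₀) ⇒ u* = κ · V / ln(z/z₀)
u* = 0.4 × 8.19 / ln(3.0/0.00012) = 0.4 × 8.19 / 10.1266
   = 3.2760 / 10.1266 = 0.3235 m/s

u* ≈ 0.32 m/s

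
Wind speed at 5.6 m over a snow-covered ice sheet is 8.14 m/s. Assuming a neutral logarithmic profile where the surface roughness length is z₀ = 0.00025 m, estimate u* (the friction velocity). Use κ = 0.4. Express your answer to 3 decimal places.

u* ≈ 0.325 m/s

Log law: V(z) = (u*/κ) · ln(z/z₀) ⇒ u* = κ · V / ln(z/z₀)
u* = 0.4 × 8.14 / ln(5.6/0.00025) = 0.4 × 8.14 / 10.0168
   = 3.2560 / 10.0168 = 0.3251 m/s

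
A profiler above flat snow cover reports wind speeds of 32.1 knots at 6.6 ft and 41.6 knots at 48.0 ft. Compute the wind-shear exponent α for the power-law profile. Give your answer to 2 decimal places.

α ≈ 0.13

Power law: V₂/V₁ = (z₂/z₁)^α ⇒ α = ln(V₂/V₁) / ln(z₂/z₁)
α = ln(41.6/32.1) / ln(48.0/6.6) = ln(1.2960) / ln(7.2727)
  = 0.25924 / 1.98413 = 0.13066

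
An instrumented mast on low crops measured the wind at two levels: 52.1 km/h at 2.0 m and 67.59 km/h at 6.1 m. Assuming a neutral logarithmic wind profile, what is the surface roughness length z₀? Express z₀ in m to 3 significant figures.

Log law: V(z) ∝ ln(z/z₀). With r = V₁/V₂ = 52.1/67.59 = 0.77082,
r · ln(z₂/z₀) = ln(z₁/z₀) ⇒ ln z₀ = (ln z₁ − r·ln z₂)/(1 − r)
ln z₀ = (0.69315 − 0.77082×1.80829) / 0.22918 = -3.0576
z₀ = exp(-3.0576) = 0.04700 m

z₀ ≈ 0.0470 m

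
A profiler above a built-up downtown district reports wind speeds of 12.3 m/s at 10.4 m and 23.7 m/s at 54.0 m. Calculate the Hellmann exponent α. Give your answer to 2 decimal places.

Power law: V₂/V₁ = (z₂/z₁)^α ⇒ α = ln(V₂/V₁) / ln(z₂/z₁)
α = ln(23.7/12.3) / ln(54.0/10.4) = ln(1.9268) / ln(5.1923)
  = 0.65588 / 1.64718 = 0.39818

α ≈ 0.40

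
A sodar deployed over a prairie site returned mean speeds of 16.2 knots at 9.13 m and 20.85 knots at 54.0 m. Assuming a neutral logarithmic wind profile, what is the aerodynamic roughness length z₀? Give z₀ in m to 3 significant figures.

Log law: V(z) ∝ ln(z/z₀). With r = V₁/V₂ = 16.2/20.85 = 0.77698,
r · ln(z₂/z₀) = ln(z₁/z₀) ⇒ ln z₀ = (ln z₁ − r·ln z₂)/(1 − r)
ln z₀ = (2.21157 − 0.77698×3.98898) / 0.22302 = -3.9807
z₀ = exp(-3.9807) = 0.01867 m

z₀ ≈ 0.0187 m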